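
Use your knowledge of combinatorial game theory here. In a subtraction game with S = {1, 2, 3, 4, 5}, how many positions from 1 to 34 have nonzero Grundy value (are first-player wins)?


Subtraction set S = {1, 2, 3, 4, 5}, so G(n) = n mod 6.
G(n) = 0 when n is a multiple of 6.
Multiples of 6 in [1, 34]: 5
N-positions (nonzero Grundy) = 34 - 5 = 29

29


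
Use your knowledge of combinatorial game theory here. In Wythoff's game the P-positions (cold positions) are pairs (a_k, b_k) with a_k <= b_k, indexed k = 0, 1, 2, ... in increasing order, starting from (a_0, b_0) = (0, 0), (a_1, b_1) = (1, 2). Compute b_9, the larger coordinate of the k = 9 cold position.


By Wythoff's theorem, a_k = floor(k * phi) and b_k = floor(k * phi^2) = a_k + k, where phi = (1 + sqrt(5))/2 is the golden ratio.
phi = (1 + sqrt(5))/2 = 1.618034
phi^2 = phi + 1 = 2.618034
k = 9
k * phi^2 = 9 * 2.618034 = 23.562306
b_9 = floor(k * phi^2) = 23 (check: a_9 + k = 14 + 9 = 23)

23


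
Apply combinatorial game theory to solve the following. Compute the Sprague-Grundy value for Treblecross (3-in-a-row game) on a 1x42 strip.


Treblecross: place X on empty cells; 3-in-a-row wins.
Playing within two cells of an existing X lets the opponent win at once, so sensible play treats the cells i-2..i+2 around each X as dead. The player left with no safe cell loses, so this is a normal-play take-away game on strips of safe cells.
Placing X at cell i (0-indexed) of a strip of k safe cells leaves independent strips of sizes max(0, i-2) and max(0, k-i-3). Hence G(k) = mex{ G(max(0,i-2)) XOR G(max(0,k-i-3)) : 0 <= i < k }, with G(0) = 0.
G(1): splits (0,0):0^0=0 -> mex({0}) = 1
G(2): splits (0,0):0^0=0 -> mex({0}) = 1
G(3): splits (0,0):0^0=0 -> mex({0}) = 1
G(4): splits (0,1):0^1=1 (0,0):0^0=0 -> mex({0, 1}) = 2
G(5): splits (0,2):0^1=1 (0,1):0^1=1 (0,0):0^0=0 -> mex({0, 1}) = 2
G(6) = mex({1}) = 0
G(7) = mex({0, 1, 2}) = 3
G(8) = mex({0, 1, 2}) = 3
G(9) = mex({0, 2}) = 1
G(10) = mex({0, 2, 3}) = 1
G(11) = mex({0, 3}) = 1
G(12) = mex({1, 3}) = 0
G(13) = mex({0, 1, 2, 3}) = 4
G(14) = mex({0, 1, 2}) = 3
G(15) = mex({0, 1, 2}) = 3
G(16) = mex({0, 1, 2, 4}) = 3
G(17) = mex({0, 1, 3, 4}) = 2
G(18) = mex({0, 1, 3, 4}) = 2
G(19) = mex({0, 1, 3, 5}) = 2
G(20) = mex({0, 1, 2, 3, 5}) = 4
G(21) = mex({0, 1, 2, 3, 5}) = 4
G(22) = mex({1, 2, 6}) = 0
G(23) = mex({0, 1, 2, 3, 4, 6}) = 5
G(24) = mex({0, 1, 2, 3, 4}) = 5
G(25) = mex({0, 1, 3, 4, 7}) = 2
G(26) = mex({0, 1, 3, 4, 5, 7}) = 2
G(27) = mex({0, 1, 3, 5}) = 2
G(28) = mex({0, 1, 2, 5}) = 3
G(29) = mex({0, 1, 2, 4, 5, 6}) = 3
G(30) = mex({1, 2, 4, 6}) = 0
G(31) = mex({0, 1, 2, 3, 4, 6}) = 5
G(32) = mex({1, 2, 3, 4, 7}) = 0
G(33) = mex({0, 3, 7}) = 1
G(34) = mex({0, 2, 3, 5, 7}) = 1
G(35) = mex({0, 2, 3, 5, 6}) = 1
G(36) = mex({0, 1, 2, 5, 6}) = 3
G(37) = mex({0, 1, 2, 4, 5, 6}) = 3
G(38) = mex({0, 1, 2, 4}) = 3
G(39) = mex({0, 1, 2, 3, 4, 7}) = 5
G(40) = mex({0, 1, 2, 3, 4, 5, 7}) = 6
G(41) = mex({0, 1, 2, 3, 5, 7}) = 4
G(42) = mex({0, 1, 2, 3, 5, 6, 7}) = 4
Therefore G(42) = 4.

4


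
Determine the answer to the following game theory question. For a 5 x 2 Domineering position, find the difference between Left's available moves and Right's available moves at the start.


Board is 5 x 2 (rows x cols).
Left (vertical) placements: (rows-1) * cols = 4 * 2 = 8
Right (horizontal) placements: rows * (cols-1) = 5 * 1 = 5
Advantage = Left - Right = 8 - 5 = 3

3


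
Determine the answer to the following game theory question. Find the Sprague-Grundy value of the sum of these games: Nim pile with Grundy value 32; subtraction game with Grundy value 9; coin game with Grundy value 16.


By the Sprague-Grundy theorem, the Grundy value of a sum of games is the XOR of individual Grundy values.
Nim pile: Grundy value = 32. Running XOR: 0 XOR 32 = 32
subtraction game: Grundy value = 9. Running XOR: 32 XOR 9 = 41
coin game: Grundy value = 16. Running XOR: 41 XOR 16 = 57
The combined Grundy value is 57.

57


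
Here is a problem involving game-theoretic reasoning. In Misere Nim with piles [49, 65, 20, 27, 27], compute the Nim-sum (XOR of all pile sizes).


We need the XOR (exclusive or) of all pile sizes.
After XOR-ing pile 1 (size 49): 0 XOR 49 = 49
After XOR-ing pile 2 (size 65): 49 XOR 65 = 112
After XOR-ing pile 3 (size 20): 112 XOR 20 = 100
After XOR-ing pile 4 (size 27): 100 XOR 27 = 127
After XOR-ing pile 5 (size 27): 127 XOR 27 = 100
The Nim-value of this position is 100.

100


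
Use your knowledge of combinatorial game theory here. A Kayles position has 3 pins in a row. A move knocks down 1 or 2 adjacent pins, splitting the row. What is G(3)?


Kayles: a move removes 1 or 2 adjacent pins from a contiguous row.
Removing pins from a row of k leaves two independent rows (a, b) with a + b = k - 1 (one pin) or a + b = k - 2 (two pins); an end removal gives a = 0.
By Sprague-Grundy, G(k) = mex{ G(a) XOR G(b) } over all these splits. G(0) = 0.
G(1): splits (0,0):0^0=0 -> mex({0}) = 1
G(2): splits (0,1):0^1=1 (0,0):0^0=0 -> mex({0, 1}) = 2
G(3): splits (0,2):0^2=2 (1,1):1^1=0 (0,1):0^1=1 -> mex({0, 1, 2}) = 3
Therefore G(3) = 3.

3


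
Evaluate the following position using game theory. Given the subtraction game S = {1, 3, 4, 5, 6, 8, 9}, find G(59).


The subtraction set is S = {1, 3, 4, 5, 6, 8, 9}.
G(k) = mex{ G(k - s) : s in S, s <= k }. We compute iteratively: G(0) = 0.
G(1) = mex({0}) = 1
G(2) = mex({1}) = 0
G(3) = mex({0}) = 1
G(4) = mex({0, 1}) = 2
G(5) = mex({0, 1, 2}) = 3
G(6) = mex({0, 1, 3}) = 2
G(7) = mex({0, 1, 2}) = 3
G(8) = mex({0, 1, 2, 3}) = 4
G(9) = mex({0, 1, 2, 3, 4}) = 5
G(10) = mex({0, 1, 2, 3, 5}) = 4
G(11) = mex({0, 1, 2, 3, 4}) = 5
G(12) = mex({1, 2, 3, 4, 5}) = 0
G(13) = mex({0, 2, 3, 4, 5}) = 1
G(14) = mex({1, 2, 3, 4, 5}) = 0
G(15) = mex({0, 2, 3, 4, 5}) = 1
G(16) = mex({0, 1, 3, 4, 5}) = 2
G(17) = mex({0, 1, 2, 4, 5}) = 3
G(18) = mex({0, 1, 3, 4, 5}) = 2
G(19) = mex({0, 1, 2, 4, 5}) = 3
G(20) = mex({0, 1, 2, 3, 5}) = 4
Observe that G(12)..G(20) = 0, 1, 0, 1, 2, 3, 2, 3, 4 repeats G(0)..G(8) = 0, 1, 0, 1, 2, 3, 2, 3, 4.
For k >= max(S) = 9, G(k) is determined by the previous 9 values G(k-9)..G(k-1); a window of 9 consecutive values has recurred shifted by 12, so by induction G(k + 12) = G(k) for all k >= 0: the sequence is periodic from the start with period 12.
One period: G(0..11) = 0, 1, 0, 1, 2, 3, 2, 3, 4, 5, 4, 5.
59 mod 12 = 11, so G(59) = G(11) = 5.

5


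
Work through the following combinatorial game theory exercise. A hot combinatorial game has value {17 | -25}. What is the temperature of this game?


The game is {17 | -25}, a switch {a | b} with numbers a > b.
Cooling {a | b} by t gives {a - t | b + t}, which stops being hot when a - t = b + t, i.e. at t = (a - b)/2. So the temperature of a switch is (a - b)/2.
Temperature = (Left option - Right option) / 2
= (17 - (-25)) / 2
= 42 / 2
= 21

21


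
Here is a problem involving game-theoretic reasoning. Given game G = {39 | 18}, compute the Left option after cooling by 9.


Original game: {39 | 18} (a switch {a | b} with a > b).
Cooling by t (for t below the temperature (a - b)/2 = 21/2) taxes each move by t: {a | b} cooled by t is {a - t | b + t}.
Cooling amount: t = 9
Cooled Left option: 39 - 9 = 30
Cooled Right option: 18 + 9 = 27
Cooled game: {30 | 27}
Left option = 30

30


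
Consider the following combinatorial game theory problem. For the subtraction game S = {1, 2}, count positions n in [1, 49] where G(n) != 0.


Subtraction set S = {1, 2}, so G(n) = n mod 3.
G(n) = 0 when n is a multiple of 3.
Multiples of 3 in [1, 49]: 16
N-positions (nonzero Grundy) = 49 - 16 = 33

33


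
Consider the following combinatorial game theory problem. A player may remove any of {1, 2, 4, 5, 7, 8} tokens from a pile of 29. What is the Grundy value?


The subtraction set is S = {1, 2, 4, 5, 7, 8}.
G(k) = mex{ G(k - s) : s in S, s <= k }. We compute iteratively: G(0) = 0.
G(1) = mex({0}) = 1
G(2) = mex({0, 1}) = 2
G(3) = mex({1, 2}) = 0
G(4) = mex({0, 2}) = 1
G(5) = mex({0, 1}) = 2
G(6) = mex({1, 2}) = 0
G(7) = mex({0, 2}) = 1
G(8) = mex({0, 1}) = 2
G(9) = mex({1, 2}) = 0
G(10) = mex({0, 2}) = 1
Observe that G(3)..G(10) = 0, 1, 2, 0, 1, 2, 0, 1 repeats G(0)..G(7) = 0, 1, 2, 0, 1, 2, 0, 1.
For k >= max(S) = 8, G(k) is determined by the previous 8 values G(k-8)..G(k-1); a window of 8 consecutive values has recurred shifted by 3, so by induction G(k + 3) = G(k) for all k >= 0: the sequence is periodic from the start with period 3.
One period: G(0..2) = 0, 1, 2.
29 mod 3 = 2, so G(29) = G(2) = 2.

2


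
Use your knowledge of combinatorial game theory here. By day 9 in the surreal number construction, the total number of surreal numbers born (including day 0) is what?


Day 0: {|} = 0 is born. Count = 1.
Day n: the number of surreal numbers born by day n is 2^(n+1) - 1.
By day 0: 2^1 - 1 = 1
By day 1: 2^2 - 1 = 3
By day 2: 2^3 - 1 = 7
By day 3: 2^4 - 1 = 15
By day 4: 2^5 - 1 = 31
By day 5: 2^6 - 1 = 63
By day 6: 2^7 - 1 = 127
By day 7: 2^8 - 1 = 255
By day 8: 2^9 - 1 = 511
By day 9: 2^10 - 1 = 1023
By day 9: 1023 surreal numbers.

1023


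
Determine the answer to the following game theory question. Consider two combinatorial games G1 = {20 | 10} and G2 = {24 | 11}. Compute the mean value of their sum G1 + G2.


G1 = {20 | 10}, G2 = {24 | 11}
Each is a switch {a | b} with numbers a > b; its mean value is (a + b)/2, and mean value is additive over game sums: m(G1 + G2) = m(G1) + m(G2).
Mean of G1 = (20 + (10))/2 = 30/2 = 15
Mean of G2 = (24 + (11))/2 = 35/2 = 35/2
Mean of G1 + G2 = 15 + 35/2 = 65/2

65/2


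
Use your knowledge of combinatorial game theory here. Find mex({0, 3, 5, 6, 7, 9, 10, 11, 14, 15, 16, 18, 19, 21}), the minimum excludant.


Set = {0, 3, 5, 6, 7, 9, 10, 11, 14, 15, 16, 18, 19, 21}
0 is in the set.
1 is NOT in the set. This is the mex.
mex = 1

1


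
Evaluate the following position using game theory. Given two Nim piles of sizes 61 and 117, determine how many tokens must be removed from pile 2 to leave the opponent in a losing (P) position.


Piles: 61 and 117
Current XOR: 61 XOR 117 = 72 (non-zero, so this is an N-position).
To make the XOR zero, we need to find a move that balances the piles.
For pile 2 (size 117): target = 117 XOR 72 = 61
We reduce pile 2 from 117 to 61.
Tokens removed: 117 - 61 = 56
Verification: 61 XOR 61 = 0

56


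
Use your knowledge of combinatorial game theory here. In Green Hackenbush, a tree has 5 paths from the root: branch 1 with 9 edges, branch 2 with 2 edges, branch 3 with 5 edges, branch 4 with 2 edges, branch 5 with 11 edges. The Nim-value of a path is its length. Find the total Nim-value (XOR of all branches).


The tree has 5 branches from the ground vertex.
In Green Hackenbush, the Nim-value of a simple path of length k is k.
Branch 1: length 9, Nim-value = 9
Branch 2: length 2, Nim-value = 2
Branch 3: length 5, Nim-value = 5
Branch 4: length 2, Nim-value = 2
Branch 5: length 11, Nim-value = 11
Total Nim-value = XOR of all branch values:
0 XOR 9 = 9
9 XOR 2 = 11
11 XOR 5 = 14
14 XOR 2 = 12
12 XOR 11 = 7
Nim-value of the tree = 7

7


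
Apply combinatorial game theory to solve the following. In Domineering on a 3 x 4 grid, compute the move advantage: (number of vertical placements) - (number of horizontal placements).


Board is 3 x 4 (rows x cols).
Left (vertical) placements: (rows-1) * cols = 2 * 4 = 8
Right (horizontal) placements: rows * (cols-1) = 3 * 3 = 9
Advantage = Left - Right = 8 - 9 = -1

-1


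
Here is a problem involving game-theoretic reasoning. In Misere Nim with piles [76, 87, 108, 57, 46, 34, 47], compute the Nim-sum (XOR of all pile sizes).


We need the XOR (exclusive or) of all pile sizes.
After XOR-ing pile 1 (size 76): 0 XOR 76 = 76
After XOR-ing pile 2 (size 87): 76 XOR 87 = 27
After XOR-ing pile 3 (size 108): 27 XOR 108 = 119
After XOR-ing pile 4 (size 57): 119 XOR 57 = 78
After XOR-ing pile 5 (size 46): 78 XOR 46 = 96
After XOR-ing pile 6 (size 34): 96 XOR 34 = 66
After XOR-ing pile 7 (size 47): 66 XOR 47 = 109
The Nim-value of this position is 109.

109


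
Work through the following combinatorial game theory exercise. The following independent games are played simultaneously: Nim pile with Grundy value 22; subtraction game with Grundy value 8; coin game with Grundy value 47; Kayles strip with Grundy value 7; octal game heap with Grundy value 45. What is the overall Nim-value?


By the Sprague-Grundy theorem, the Grundy value of a sum of games is the XOR of individual Grundy values.
Nim pile: Grundy value = 22. Running XOR: 0 XOR 22 = 22
subtraction game: Grundy value = 8. Running XOR: 22 XOR 8 = 30
coin game: Grundy value = 47. Running XOR: 30 XOR 47 = 49
Kayles strip: Grundy value = 7. Running XOR: 49 XOR 7 = 54
octal game heap: Grundy value = 45. Running XOR: 54 XOR 45 = 27
The combined Grundy value is 27.

27


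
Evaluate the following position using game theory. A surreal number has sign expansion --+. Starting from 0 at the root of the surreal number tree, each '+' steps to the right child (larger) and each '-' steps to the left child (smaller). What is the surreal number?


Sign expansion: --+
Rule: track bounds (lo, hi), initially (-inf, +inf). On '+', the current value becomes lo and we move to the simplest number in (value, hi): value + 1 if hi = +inf, otherwise the midpoint (value + hi)/2. On '-', the current value becomes hi and we move to value - 1 if lo = -inf, otherwise the midpoint (lo + value)/2.
Start at 0.
Step 1: sign = -, move left. Bounds: (-inf, 0). Value = -1
Step 2: sign = -, move left. Bounds: (-inf, -1). Value = -2
Step 3: sign = +, move right. Bounds: (-2, -1). Value = -3/2
The surreal number with sign expansion --+ is -3/2.

-3/2


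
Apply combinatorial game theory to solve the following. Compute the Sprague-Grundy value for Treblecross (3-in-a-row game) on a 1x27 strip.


Treblecross: place X on empty cells; 3-in-a-row wins.
Playing within two cells of an existing X lets the opponent win at once, so sensible play treats the cells i-2..i+2 around each X as dead. The player left with no safe cell loses, so this is a normal-play take-away game on strips of safe cells.
Placing X at cell i (0-indexed) of a strip of k safe cells leaves independent strips of sizes max(0, i-2) and max(0, k-i-3). Hence G(k) = mex{ G(max(0,i-2)) XOR G(max(0,k-i-3)) : 0 <= i < k }, with G(0) = 0.
G(1): splits (0,0):0^0=0 -> mex({0}) = 1
G(2): splits (0,0):0^0=0 -> mex({0}) = 1
G(3): splits (0,0):0^0=0 -> mex({0}) = 1
G(4): splits (0,1):0^1=1 (0,0):0^0=0 -> mex({0, 1}) = 2
G(5): splits (0,2):0^1=1 (0,1):0^1=1 (0,0):0^0=0 -> mex({0, 1}) = 2
G(6) = mex({1}) = 0
G(7) = mex({0, 1, 2}) = 3
G(8) = mex({0, 1, 2}) = 3
G(9) = mex({0, 2}) = 1
G(10) = mex({0, 2, 3}) = 1
G(11) = mex({0, 3}) = 1
G(12) = mex({1, 3}) = 0
G(13) = mex({0, 1, 2, 3}) = 4
G(14) = mex({0, 1, 2}) = 3
G(15) = mex({0, 1, 2}) = 3
G(16) = mex({0, 1, 2, 4}) = 3
G(17) = mex({0, 1, 3, 4}) = 2
G(18) = mex({0, 1, 3, 4}) = 2
G(19) = mex({0, 1, 3, 5}) = 2
G(20) = mex({0, 1, 2, 3, 5}) = 4
G(21) = mex({0, 1, 2, 3, 5}) = 4
G(22) = mex({1, 2, 6}) = 0
G(23) = mex({0, 1, 2, 3, 4, 6}) = 5
G(24) = mex({0, 1, 2, 3, 4}) = 5
G(25) = mex({0, 1, 3, 4, 7}) = 2
G(26) = mex({0, 1, 3, 4, 5, 7}) = 2
G(27) = mex({0, 1, 3, 5}) = 2
Therefore G(27) = 2.

2


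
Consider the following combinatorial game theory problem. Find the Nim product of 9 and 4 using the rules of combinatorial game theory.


Nim multiplication is bilinear over XOR: (u XOR v) * w = (u*w) XOR (v*w).
So we split each operand into its bit components and XOR the pairwise Nim products.
9 = 1 + 8 (as XOR of powers of 2).
4 = 4 (as XOR of powers of 2).
Using the standard Nim-product table on single bits:
  2*2 = 3,   2*4 = 8,   2*8 = 12,
  4*4 = 6,   4*8 = 11,  8*8 = 13,
and  1*x = x (identity), k*l = l*k (commutative).
Pairwise Nim products:
  1 * 4 = 4
  8 * 4 = 11
XOR them: 4 XOR 11 = 15.
Result: 9 * 4 = 15 (in Nim).

15


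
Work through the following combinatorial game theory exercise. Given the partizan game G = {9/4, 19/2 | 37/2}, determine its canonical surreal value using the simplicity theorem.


Left options: {9/4, 19/2}, max = 19/2
Right options: {37/2}, min = 37/2
All options are numbers and max(Left) < min(Right), so by the simplicity theorem the value is the simplest (earliest-born) number strictly between 19/2 and 37/2.
Integers 10 through 18 all lie strictly between 19/2 and 37/2.
Among integers, the simplest (lowest birthday = smallest |n|; 0 is born on day 0, +-n on day n) is 10.
No non-integer in the interval can be simpler: if x is a non-integer in the interval, then floor(x) or ceil(x) also lies in the interval (the interval contains an integer), and both are proper prefixes of x's sign expansion, i.e. born earlier. So the game value is 10.
Game value = 10

10


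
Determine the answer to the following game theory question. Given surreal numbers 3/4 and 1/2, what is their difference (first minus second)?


x = 3/4, y = 1/2
Converting to common denominator: 4
x = 3/4, y = 2/4
x - y = 3/4 - 1/2 = 1/4

1/4


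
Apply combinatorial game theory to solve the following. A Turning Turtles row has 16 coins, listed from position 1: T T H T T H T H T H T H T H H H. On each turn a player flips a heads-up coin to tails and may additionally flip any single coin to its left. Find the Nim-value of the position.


Coins: T T H T T H T H T H T H T H H H
Key fact: a single head at position k behaves exactly like a Nim heap of size k (turning it to T and optionally flipping a coin at j < k corresponds to moving the heap from k to j, or to 0), and heads combine as a disjunctive sum (two heads at the same place would cancel, matching j XOR j = 0). So the Nim-value is the XOR of the 1-indexed positions of the heads.
Face-up positions (1-indexed): [3, 6, 8, 10, 12, 14, 15, 16]
XOR 0 with 3: 0 XOR 3 = 3
XOR 3 with 6: 3 XOR 6 = 5
XOR 5 with 8: 5 XOR 8 = 13
XOR 13 with 10: 13 XOR 10 = 7
XOR 7 with 12: 7 XOR 12 = 11
XOR 11 with 14: 11 XOR 14 = 5
XOR 5 with 15: 5 XOR 15 = 10
XOR 10 with 16: 10 XOR 16 = 26
Nim-value = 26

26


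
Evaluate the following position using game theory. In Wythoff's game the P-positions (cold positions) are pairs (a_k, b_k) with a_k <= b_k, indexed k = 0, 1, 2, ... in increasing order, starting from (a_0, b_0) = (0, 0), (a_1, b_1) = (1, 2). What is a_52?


By Wythoff's theorem, a_k = floor(k * phi) and b_k = floor(k * phi^2) = a_k + k, where phi = (1 + sqrt(5))/2 is the golden ratio.
phi = (1 + sqrt(5))/2 = 1.618034
k = 52
k * phi = 52 * 1.618034 = 84.137767
a_52 = floor(k * phi) = 84

84


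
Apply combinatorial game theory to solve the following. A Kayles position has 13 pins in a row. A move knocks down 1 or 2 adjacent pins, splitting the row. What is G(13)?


Kayles: a move removes 1 or 2 adjacent pins from a contiguous row.
Removing pins from a row of k leaves two independent rows (a, b) with a + b = k - 1 (one pin) or a + b = k - 2 (two pins); an end removal gives a = 0.
By Sprague-Grundy, G(k) = mex{ G(a) XOR G(b) } over all these splits. G(0) = 0.
G(1): splits (0,0):0^0=0 -> mex({0}) = 1
G(2): splits (0,1):0^1=1 (0,0):0^0=0 -> mex({0, 1}) = 2
G(3): splits (0,2):0^2=2 (1,1):1^1=0 (0,1):0^1=1 -> mex({0, 1, 2}) = 3
G(4): splits (0,3):0^3=3 (1,2):1^2=3 (0,2):0^2=2 (1,1):1^1=0 -> mex({0, 2, 3}) = 1
G(5): splits (0,4):0^1=1 (1,3):1^3=2 (2,2):2^2=0 (0,3):0^3=3 (1,2):1^2=3 -> mex({0, 1, 2, 3}) = 4
G(6) = mex({0, 1, 2, 4}) = 3
G(7) = mex({0, 1, 3, 4, 5}) = 2
G(8) = mex({0, 2, 3, 5, 6}) = 1
G(9) = mex({0, 1, 2, 3, 6, 7}) = 4
G(10) = mex({0, 1, 3, 4, 5, 7}) = 2
G(11) = mex({0, 1, 2, 3, 4, 5}) = 6
G(12) = mex({0, 1, 2, 3, 5, 6, 7}) = 4
G(13) = mex({0, 2, 3, 4, 6, 7}) = 1
Therefore G(13) = 1.

1


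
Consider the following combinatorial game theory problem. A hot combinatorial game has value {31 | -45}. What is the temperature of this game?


The game is {31 | -45}, a switch {a | b} with numbers a > b.
Cooling {a | b} by t gives {a - t | b + t}, which stops being hot when a - t = b + t, i.e. at t = (a - b)/2. So the temperature of a switch is (a - b)/2.
Temperature = (Left option - Right option) / 2
= (31 - (-45)) / 2
= 76 / 2
= 38

38


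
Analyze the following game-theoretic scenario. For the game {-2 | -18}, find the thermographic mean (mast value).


Game = {-2 | -18}, a switch {a | b} with numbers a > b.
Its thermograph has left wall a - t and right wall b + t, which meet at t = (a - b)/2, where both equal (a + b)/2. So the mast (mean value) is at (a + b)/2.
Mean = (-2 + (-18))/2 = -20/2 = -10

-10


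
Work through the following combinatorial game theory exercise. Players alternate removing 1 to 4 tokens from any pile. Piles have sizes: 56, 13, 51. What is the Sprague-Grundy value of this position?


Subtraction set: {1, 2, 3, 4}
For this subtraction set, G(n) = n mod 5 (period = max + 1 = 5).
Pile 1 (size 56): G(56) = 56 mod 5 = 1
Pile 2 (size 13): G(13) = 13 mod 5 = 3
Pile 3 (size 51): G(51) = 51 mod 5 = 1
Total Grundy value = XOR of all: 1 XOR 3 XOR 1 = 3

3


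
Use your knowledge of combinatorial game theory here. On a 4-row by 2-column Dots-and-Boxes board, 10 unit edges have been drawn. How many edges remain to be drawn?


Grid: 4 x 2 boxes, i.e. 5 rows and 3 columns of dots.
Horizontal edges: (rows + 1) * cols = 5 * 2 = 10
Vertical edges: rows * (cols + 1) = 4 * 3 = 12
Total edges: 10 + 12 = 22
Edges drawn: 10
Remaining: 22 - 10 = 12

12


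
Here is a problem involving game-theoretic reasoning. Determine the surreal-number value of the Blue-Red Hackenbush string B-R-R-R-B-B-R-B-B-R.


Edges (from ground): B-R-R-R-B-B-R-B-B-R
By Berlekamp's sign-expansion rule, a Blue-Red Hackenbush stalk has the value of the surreal number whose sign sequence is the edge sequence with B -> + and R -> -.
Sign sequence: +---++-++-
Trace the sign expansion in the surreal number tree, starting from 0:
Edge 1: B (sign +) -> bounds (0, +inf), value = 1
Edge 2: R (sign -) -> bounds (0, 1), value = 1/2
Edge 3: R (sign -) -> bounds (0, 1/2), value = 1/4
Edge 4: R (sign -) -> bounds (0, 1/4), value = 1/8
Edge 5: B (sign +) -> bounds (1/8, 1/4), value = 3/16
Edge 6: B (sign +) -> bounds (3/16, 1/4), value = 7/32
Edge 7: R (sign -) -> bounds (3/16, 7/32), value = 13/64
Edge 8: B (sign +) -> bounds (13/64, 7/32), value = 27/128
Edge 9: B (sign +) -> bounds (27/128, 7/32), value = 55/256
Edge 10: R (sign -) -> bounds (27/128, 55/256), value = 109/512
Game value = 109/512

109/512


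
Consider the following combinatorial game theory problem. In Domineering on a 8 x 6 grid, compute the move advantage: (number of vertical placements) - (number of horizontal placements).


Board is 8 x 6 (rows x cols).
Left (vertical) placements: (rows-1) * cols = 7 * 6 = 42
Right (horizontal) placements: rows * (cols-1) = 8 * 5 = 40
Advantage = Left - Right = 42 - 40 = 2

2


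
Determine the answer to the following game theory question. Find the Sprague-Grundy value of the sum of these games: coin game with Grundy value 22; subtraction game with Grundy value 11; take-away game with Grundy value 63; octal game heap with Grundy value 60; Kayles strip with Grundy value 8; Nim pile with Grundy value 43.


By the Sprague-Grundy theorem, the Grundy value of a sum of games is the XOR of individual Grundy values.
coin game: Grundy value = 22. Running XOR: 0 XOR 22 = 22
subtraction game: Grundy value = 11. Running XOR: 22 XOR 11 = 29
take-away game: Grundy value = 63. Running XOR: 29 XOR 63 = 34
octal game heap: Grundy value = 60. Running XOR: 34 XOR 60 = 30
Kayles strip: Grundy value = 8. Running XOR: 30 XOR 8 = 22
Nim pile: Grundy value = 43. Running XOR: 22 XOR 43 = 61
The combined Grundy value is 61.

61


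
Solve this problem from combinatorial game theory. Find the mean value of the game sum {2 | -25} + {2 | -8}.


G1 = {2 | -25}, G2 = {2 | -8}
Each is a switch {a | b} with numbers a > b; its mean value is (a + b)/2, and mean value is additive over game sums: m(G1 + G2) = m(G1) + m(G2).
Mean of G1 = (2 + (-25))/2 = -23/2 = -23/2
Mean of G2 = (2 + (-8))/2 = -6/2 = -3
Mean of G1 + G2 = -23/2 + -3 = -29/2

-29/2


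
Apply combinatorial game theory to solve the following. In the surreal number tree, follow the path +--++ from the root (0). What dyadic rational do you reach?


Sign expansion: +--++
Rule: track bounds (lo, hi), initially (-inf, +inf). On '+', the current value becomes lo and we move to the simplest number in (value, hi): value + 1 if hi = +inf, otherwise the midpoint (value + hi)/2. On '-', the current value becomes hi and we move to value - 1 if lo = -inf, otherwise the midpoint (lo + value)/2.
Start at 0.
Step 1: sign = +, move right. Bounds: (0, +inf). Value = 1
Step 2: sign = -, move left. Bounds: (0, 1). Value = 1/2
Step 3: sign = -, move left. Bounds: (0, 1/2). Value = 1/4
Step 4: sign = +, move right. Bounds: (1/4, 1/2). Value = 3/8
Step 5: sign = +, move right. Bounds: (3/8, 1/2). Value = 7/16
The surreal number with sign expansion +--++ is 7/16.

7/16


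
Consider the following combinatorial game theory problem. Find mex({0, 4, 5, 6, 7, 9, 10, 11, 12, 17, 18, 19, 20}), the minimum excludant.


Set = {0, 4, 5, 6, 7, 9, 10, 11, 12, 17, 18, 19, 20}
0 is in the set.
1 is NOT in the set. This is the mex.
mex = 1

1


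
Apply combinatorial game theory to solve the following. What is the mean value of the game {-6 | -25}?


Game = {-6 | -25}, a switch {a | b} with numbers a > b.
Its thermograph has left wall a - t and right wall b + t, which meet at t = (a - b)/2, where both equal (a + b)/2. So the mast (mean value) is at (a + b)/2.
Mean = (-6 + (-25))/2 = -31/2 = -31/2

-31/2


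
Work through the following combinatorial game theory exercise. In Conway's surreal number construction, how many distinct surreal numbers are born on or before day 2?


Day 0: {|} = 0 is born. Count = 1.
Day n: the number of surreal numbers born by day n is 2^(n+1) - 1.
By day 0: 2^1 - 1 = 1
By day 1: 2^2 - 1 = 3
By day 2: 2^3 - 1 = 7
By day 2: 7 surreal numbers.

7


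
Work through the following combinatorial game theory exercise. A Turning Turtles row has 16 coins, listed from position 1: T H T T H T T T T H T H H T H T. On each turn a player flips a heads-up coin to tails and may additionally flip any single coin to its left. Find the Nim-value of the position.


Coins: T H T T H T T T T H T H H T H T
Key fact: a single head at position k behaves exactly like a Nim heap of size k (turning it to T and optionally flipping a coin at j < k corresponds to moving the heap from k to j, or to 0), and heads combine as a disjunctive sum (two heads at the same place would cancel, matching j XOR j = 0). So the Nim-value is the XOR of the 1-indexed positions of the heads.
Face-up positions (1-indexed): [2, 5, 10, 12, 13, 15]
XOR 0 with 2: 0 XOR 2 = 2
XOR 2 with 5: 2 XOR 5 = 7
XOR 7 with 10: 7 XOR 10 = 13
XOR 13 with 12: 13 XOR 12 = 1
XOR 1 with 13: 1 XOR 13 = 12
XOR 12 with 15: 12 XOR 15 = 3
Nim-value = 3

3


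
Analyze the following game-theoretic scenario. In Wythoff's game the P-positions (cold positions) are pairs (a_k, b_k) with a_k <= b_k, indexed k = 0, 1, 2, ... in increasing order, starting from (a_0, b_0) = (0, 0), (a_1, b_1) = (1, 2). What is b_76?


By Wythoff's theorem, a_k = floor(k * phi) and b_k = floor(k * phi^2) = a_k + k, where phi = (1 + sqrt(5))/2 is the golden ratio.
phi = (1 + sqrt(5))/2 = 1.618034
phi^2 = phi + 1 = 2.618034
k = 76
k * phi^2 = 76 * 2.618034 = 198.970583
b_76 = floor(k * phi^2) = 198 (check: a_76 + k = 122 + 76 = 198)

198


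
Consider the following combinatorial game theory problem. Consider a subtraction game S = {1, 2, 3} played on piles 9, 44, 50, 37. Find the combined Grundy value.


Subtraction set: {1, 2, 3}
For this subtraction set, G(n) = n mod 4 (period = max + 1 = 4).
Pile 1 (size 9): G(9) = 9 mod 4 = 1
Pile 2 (size 44): G(44) = 44 mod 4 = 0
Pile 3 (size 50): G(50) = 50 mod 4 = 2
Pile 4 (size 37): G(37) = 37 mod 4 = 1
Total Grundy value = XOR of all: 1 XOR 0 XOR 2 XOR 1 = 2

2


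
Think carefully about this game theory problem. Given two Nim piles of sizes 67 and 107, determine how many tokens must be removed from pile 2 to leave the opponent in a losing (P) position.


Piles: 67 and 107
Current XOR: 67 XOR 107 = 40 (non-zero, so this is an N-position).
To make the XOR zero, we need to find a move that balances the piles.
For pile 2 (size 107): target = 107 XOR 40 = 67
We reduce pile 2 from 107 to 67.
Tokens removed: 107 - 67 = 40
Verification: 67 XOR 67 = 0

40


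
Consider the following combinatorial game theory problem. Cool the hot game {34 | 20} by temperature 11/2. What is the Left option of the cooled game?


Original game: {34 | 20} (a switch {a | b} with a > b).
Cooling by t (for t below the temperature (a - b)/2 = 7) taxes each move by t: {a | b} cooled by t is {a - t | b + t}.
Cooling amount: t = 11/2
Cooled Left option: 34 - 11/2 = 57/2
Cooled Right option: 20 + 11/2 = 51/2
Cooled game: {57/2 | 51/2}
Left option = 57/2

57/2


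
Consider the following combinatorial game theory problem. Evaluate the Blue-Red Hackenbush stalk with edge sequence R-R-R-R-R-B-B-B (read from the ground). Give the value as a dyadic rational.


Edges (from ground): R-R-R-R-R-B-B-B
By Berlekamp's sign-expansion rule, a Blue-Red Hackenbush stalk has the value of the surreal number whose sign sequence is the edge sequence with B -> + and R -> -.
Sign sequence: -----+++
Trace the sign expansion in the surreal number tree, starting from 0:
Edge 1: R (sign -) -> bounds (-inf, 0), value = -1
Edge 2: R (sign -) -> bounds (-inf, -1), value = -2
Edge 3: R (sign -) -> bounds (-inf, -2), value = -3
Edge 4: R (sign -) -> bounds (-inf, -3), value = -4
Edge 5: R (sign -) -> bounds (-inf, -4), value = -5
Edge 6: B (sign +) -> bounds (-5, -4), value = -9/2
Edge 7: B (sign +) -> bounds (-9/2, -4), value = -17/4
Edge 8: B (sign +) -> bounds (-17/4, -4), value = -33/8
Game value = -33/8

-33/8


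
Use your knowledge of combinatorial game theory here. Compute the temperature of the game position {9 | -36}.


The game is {9 | -36}, a switch {a | b} with numbers a > b.
Cooling {a | b} by t gives {a - t | b + t}, which stops being hot when a - t = b + t, i.e. at t = (a - b)/2. So the temperature of a switch is (a - b)/2.
Temperature = (Left option - Right option) / 2
= (9 - (-36)) / 2
= 45 / 2
= 45/2

45/2


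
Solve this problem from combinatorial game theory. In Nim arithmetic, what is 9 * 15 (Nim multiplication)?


Nim multiplication is bilinear over XOR: (u XOR v) * w = (u*w) XOR (v*w).
So we split each operand into its bit components and XOR the pairwise Nim products.
9 = 1 + 8 (as XOR of powers of 2).
15 = 1 + 2 + 4 + 8 (as XOR of powers of 2).
Using the standard Nim-product table on single bits:
  2*2 = 3,   2*4 = 8,   2*8 = 12,
  4*4 = 6,   4*8 = 11,  8*8 = 13,
and  1*x = x (identity), k*l = l*k (commutative).
Pairwise Nim products:
  1 * 1 = 1
  1 * 2 = 2
  1 * 4 = 4
  1 * 8 = 8
  8 * 1 = 8
  8 * 2 = 12
  8 * 4 = 11
  8 * 8 = 13
XOR them: 1 XOR 2 XOR 4 XOR 8 XOR 8 XOR 12 XOR 11 XOR 13 = 13.
Result: 9 * 15 = 13 (in Nim).

13


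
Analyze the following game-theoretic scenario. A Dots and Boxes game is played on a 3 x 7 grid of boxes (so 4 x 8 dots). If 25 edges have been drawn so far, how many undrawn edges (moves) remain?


Grid: 3 x 7 boxes, i.e. 4 rows and 8 columns of dots.
Horizontal edges: (rows + 1) * cols = 4 * 7 = 28
Vertical edges: rows * (cols + 1) = 3 * 8 = 24
Total edges: 28 + 24 = 52
Edges drawn: 25
Remaining: 52 - 25 = 27

27


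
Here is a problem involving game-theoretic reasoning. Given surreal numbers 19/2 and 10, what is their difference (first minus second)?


x = 19/2, y = 10
Converting to common denominator: 2
x = 19/2, y = 20/2
x - y = 19/2 - 10 = -1/2

-1/2


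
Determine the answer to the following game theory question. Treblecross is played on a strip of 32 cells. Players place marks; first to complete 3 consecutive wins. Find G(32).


Treblecross: place X on empty cells; 3-in-a-row wins.
Playing within two cells of an existing X lets the opponent win at once, so sensible play treats the cells i-2..i+2 around each X as dead. The player left with no safe cell loses, so this is a normal-play take-away game on strips of safe cells.
Placing X at cell i (0-indexed) of a strip of k safe cells leaves independent strips of sizes max(0, i-2) and max(0, k-i-3). Hence G(k) = mex{ G(max(0,i-2)) XOR G(max(0,k-i-3)) : 0 <= i < k }, with G(0) = 0.
G(1): splits (0,0):0^0=0 -> mex({0}) = 1
G(2): splits (0,0):0^0=0 -> mex({0}) = 1
G(3): splits (0,0):0^0=0 -> mex({0}) = 1
G(4): splits (0,1):0^1=1 (0,0):0^0=0 -> mex({0, 1}) = 2
G(5): splits (0,2):0^1=1 (0,1):0^1=1 (0,0):0^0=0 -> mex({0, 1}) = 2
G(6) = mex({1}) = 0
G(7) = mex({0, 1, 2}) = 3
G(8) = mex({0, 1, 2}) = 3
G(9) = mex({0, 2}) = 1
G(10) = mex({0, 2, 3}) = 1
G(11) = mex({0, 3}) = 1
G(12) = mex({1, 3}) = 0
G(13) = mex({0, 1, 2, 3}) = 4
G(14) = mex({0, 1, 2}) = 3
G(15) = mex({0, 1, 2}) = 3
G(16) = mex({0, 1, 2, 4}) = 3
G(17) = mex({0, 1, 3, 4}) = 2
G(18) = mex({0, 1, 3, 4}) = 2
G(19) = mex({0, 1, 3, 5}) = 2
G(20) = mex({0, 1, 2, 3, 5}) = 4
G(21) = mex({0, 1, 2, 3, 5}) = 4
G(22) = mex({1, 2, 6}) = 0
G(23) = mex({0, 1, 2, 3, 4, 6}) = 5
G(24) = mex({0, 1, 2, 3, 4}) = 5
G(25) = mex({0, 1, 3, 4, 7}) = 2
G(26) = mex({0, 1, 3, 4, 5, 7}) = 2
G(27) = mex({0, 1, 3, 5}) = 2
G(28) = mex({0, 1, 2, 5}) = 3
G(29) = mex({0, 1, 2, 4, 5, 6}) = 3
G(30) = mex({1, 2, 4, 6}) = 0
G(31) = mex({0, 1, 2, 3, 4, 6}) = 5
G(32) = mex({1, 2, 3, 4, 7}) = 0
Therefore G(32) = 0.

0


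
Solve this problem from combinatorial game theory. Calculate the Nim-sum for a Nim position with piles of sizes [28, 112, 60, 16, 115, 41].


We need the XOR (exclusive or) of all pile sizes.
After XOR-ing pile 1 (size 28): 0 XOR 28 = 28
After XOR-ing pile 2 (size 112): 28 XOR 112 = 108
After XOR-ing pile 3 (size 60): 108 XOR 60 = 80
After XOR-ing pile 4 (size 16): 80 XOR 16 = 64
After XOR-ing pile 5 (size 115): 64 XOR 115 = 51
After XOR-ing pile 6 (size 41): 51 XOR 41 = 26
The Nim-value of this position is 26.

26


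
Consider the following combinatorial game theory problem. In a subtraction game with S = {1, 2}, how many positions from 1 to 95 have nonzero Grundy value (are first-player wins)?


Subtraction set S = {1, 2}, so G(n) = n mod 3.
G(n) = 0 when n is a multiple of 3.
Multiples of 3 in [1, 95]: 31
N-positions (nonzero Grundy) = 95 - 31 = 64

64


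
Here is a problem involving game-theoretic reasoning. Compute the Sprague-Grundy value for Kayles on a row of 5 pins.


Kayles: a move removes 1 or 2 adjacent pins from a contiguous row.
Removing pins from a row of k leaves two independent rows (a, b) with a + b = k - 1 (one pin) or a + b = k - 2 (two pins); an end removal gives a = 0.
By Sprague-Grundy, G(k) = mex{ G(a) XOR G(b) } over all these splits. G(0) = 0.
G(1): splits (0,0):0^0=0 -> mex({0}) = 1
G(2): splits (0,1):0^1=1 (0,0):0^0=0 -> mex({0, 1}) = 2
G(3): splits (0,2):0^2=2 (1,1):1^1=0 (0,1):0^1=1 -> mex({0, 1, 2}) = 3
G(4): splits (0,3):0^3=3 (1,2):1^2=3 (0,2):0^2=2 (1,1):1^1=0 -> mex({0, 2, 3}) = 1
G(5): splits (0,4):0^1=1 (1,3):1^3=2 (2,2):2^2=0 (0,3):0^3=3 (1,2):1^2=3 -> mex({0, 1, 2, 3}) = 4
Therefore G(5) = 4.

4


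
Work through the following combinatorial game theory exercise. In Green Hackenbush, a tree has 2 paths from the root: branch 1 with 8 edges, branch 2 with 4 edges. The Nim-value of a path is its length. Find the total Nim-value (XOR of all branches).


The tree has 2 branches from the ground vertex.
In Green Hackenbush, the Nim-value of a simple path of length k is k.
Branch 1: length 8, Nim-value = 8
Branch 2: length 4, Nim-value = 4
Total Nim-value = XOR of all branch values:
0 XOR 8 = 8
8 XOR 4 = 12
Nim-value of the tree = 12

12


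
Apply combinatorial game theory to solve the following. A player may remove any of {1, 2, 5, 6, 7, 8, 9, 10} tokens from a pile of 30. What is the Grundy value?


The subtraction set is S = {1, 2, 5, 6, 7, 8, 9, 10}.
G(k) = mex{ G(k - s) : s in S, s <= k }. We compute iteratively: G(0) = 0.
G(1) = mex({0}) = 1
G(2) = mex({0, 1}) = 2
G(3) = mex({1, 2}) = 0
G(4) = mex({0, 2}) = 1
G(5) = mex({0, 1}) = 2
G(6) = mex({0, 1, 2}) = 3
G(7) = mex({0, 1, 2, 3}) = 4
G(8) = mex({0, 1, 2, 3, 4}) = 5
G(9) = mex({0, 1, 2, 4, 5}) = 3
G(10) = mex({0, 1, 2, 3, 5}) = 4
G(11) = mex({0, 1, 2, 3, 4}) = 5
G(12) = mex({0, 1, 2, 3, 4, 5}) = 6
G(13) = mex({0, 1, 2, 3, 4, 5, 6}) = 7
G(14) = mex({1, 2, 3, 4, 5, 6, 7}) = 0
G(15) = mex({0, 2, 3, 4, 5, 7}) = 1
G(16) = mex({0, 1, 3, 4, 5}) = 2
G(17) = mex({1, 2, 3, 4, 5, 6}) = 0
G(18) = mex({0, 2, 3, 4, 5, 6, 7}) = 1
G(19) = mex({0, 1, 3, 4, 5, 6, 7}) = 2
G(20) = mex({0, 1, 2, 4, 5, 6, 7}) = 3
G(21) = mex({0, 1, 2, 3, 5, 6, 7}) = 4
G(22) = mex({0, 1, 2, 3, 4, 6, 7}) = 5
G(23) = mex({0, 1, 2, 4, 5, 7}) = 3
Observe that G(14)..G(23) = 0, 1, 2, 0, 1, 2, 3, 4, 5, 3 repeats G(0)..G(9) = 0, 1, 2, 0, 1, 2, 3, 4, 5, 3.
For k >= max(S) = 10, G(k) is determined by the previous 10 values G(k-10)..G(k-1); a window of 10 consecutive values has recurred shifted by 14, so by induction G(k + 14) = G(k) for all k >= 0: the sequence is periodic from the start with period 14.
One period: G(0..13) = 0, 1, 2, 0, 1, 2, 3, 4, 5, 3, 4, 5, 6, 7.
30 mod 14 = 2, so G(30) = G(2) = 2.

2


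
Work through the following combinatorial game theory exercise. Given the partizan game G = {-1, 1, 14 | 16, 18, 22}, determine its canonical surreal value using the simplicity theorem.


Left options: {-1, 1, 14}, max = 14
Right options: {16, 18, 22}, min = 16
All options are numbers and max(Left) < min(Right), so by the simplicity theorem the value is the simplest (earliest-born) number strictly between 14 and 16.
The only integer strictly between 14 and 16 is 15.
No non-integer in the interval can be simpler: if x is a non-integer in the interval, then floor(x) or ceil(x) also lies in the interval (the interval contains an integer), and both are proper prefixes of x's sign expansion, i.e. born earlier. So the game value is 15.
Game value = 15

15


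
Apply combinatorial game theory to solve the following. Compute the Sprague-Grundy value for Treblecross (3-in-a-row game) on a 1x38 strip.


Treblecross: place X on empty cells; 3-in-a-row wins.
Playing within two cells of an existing X lets the opponent win at once, so sensible play treats the cells i-2..i+2 around each X as dead. The player left with no safe cell loses, so this is a normal-play take-away game on strips of safe cells.
Placing X at cell i (0-indexed) of a strip of k safe cells leaves independent strips of sizes max(0, i-2) and max(0, k-i-3). Hence G(k) = mex{ G(max(0,i-2)) XOR G(max(0,k-i-3)) : 0 <= i < k }, with G(0) = 0.
G(1): splits (0,0):0^0=0 -> mex({0}) = 1
G(2): splits (0,0):0^0=0 -> mex({0}) = 1
G(3): splits (0,0):0^0=0 -> mex({0}) = 1
G(4): splits (0,1):0^1=1 (0,0):0^0=0 -> mex({0, 1}) = 2
G(5): splits (0,2):0^1=1 (0,1):0^1=1 (0,0):0^0=0 -> mex({0, 1}) = 2
G(6) = mex({1}) = 0
G(7) = mex({0, 1, 2}) = 3
G(8) = mex({0, 1, 2}) = 3
G(9) = mex({0, 2}) = 1
G(10) = mex({0, 2, 3}) = 1
G(11) = mex({0, 3}) = 1
G(12) = mex({1, 3}) = 0
G(13) = mex({0, 1, 2, 3}) = 4
G(14) = mex({0, 1, 2}) = 3
G(15) = mex({0, 1, 2}) = 3
G(16) = mex({0, 1, 2, 4}) = 3
G(17) = mex({0, 1, 3, 4}) = 2
G(18) = mex({0, 1, 3, 4}) = 2
G(19) = mex({0, 1, 3, 5}) = 2
G(20) = mex({0, 1, 2, 3, 5}) = 4
G(21) = mex({0, 1, 2, 3, 5}) = 4
G(22) = mex({1, 2, 6}) = 0
G(23) = mex({0, 1, 2, 3, 4, 6}) = 5
G(24) = mex({0, 1, 2, 3, 4}) = 5
G(25) = mex({0, 1, 3, 4, 7}) = 2
G(26) = mex({0, 1, 3, 4, 5, 7}) = 2
G(27) = mex({0, 1, 3, 5}) = 2
G(28) = mex({0, 1, 2, 5}) = 3
G(29) = mex({0, 1, 2, 4, 5, 6}) = 3
G(30) = mex({1, 2, 4, 6}) = 0
G(31) = mex({0, 1, 2, 3, 4, 6}) = 5
G(32) = mex({1, 2, 3, 4, 7}) = 0
G(33) = mex({0, 3, 7}) = 1
G(34) = mex({0, 2, 3, 5, 7}) = 1
G(35) = mex({0, 2, 3, 5, 6}) = 1
G(36) = mex({0, 1, 2, 5, 6}) = 3
G(37) = mex({0, 1, 2, 4, 5, 6}) = 3
G(38) = mex({0, 1, 2, 4}) = 3
Therefore G(38) = 3.

3


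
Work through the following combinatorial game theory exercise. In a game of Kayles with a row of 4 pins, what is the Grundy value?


Kayles: a move removes 1 or 2 adjacent pins from a contiguous row.
Removing pins from a row of k leaves two independent rows (a, b) with a + b = k - 1 (one pin) or a + b = k - 2 (two pins); an end removal gives a = 0.
By Sprague-Grundy, G(k) = mex{ G(a) XOR G(b) } over all these splits. G(0) = 0.
G(1): splits (0,0):0^0=0 -> mex({0}) = 1
G(2): splits (0,1):0^1=1 (0,0):0^0=0 -> mex({0, 1}) = 2
G(3): splits (0,2):0^2=2 (1,1):1^1=0 (0,1):0^1=1 -> mex({0, 1, 2}) = 3
G(4): splits (0,3):0^3=3 (1,2):1^2=3 (0,2):0^2=2 (1,1):1^1=0 -> mex({0, 2, 3}) = 1
Therefore G(4) = 1.

1
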